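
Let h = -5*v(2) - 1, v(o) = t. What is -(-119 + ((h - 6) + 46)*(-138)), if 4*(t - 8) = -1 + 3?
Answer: -364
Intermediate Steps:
t = 17/2 (t = 8 + (-1 + 3)/4 = 8 + (1/4)*2 = 8 + 1/2 = 17/2 ≈ 8.5000)
v(o) = 17/2
h = -87/2 (h = -5*17/2 - 1 = -85/2 - 1 = -87/2 ≈ -43.500)
-(-119 + ((h - 6) + 46)*(-138)) = -(-119 + ((-87/2 - 6) + 46)*(-138)) = -(-119 + (-99/2 + 46)*(-138)) = -(-119 - 7/2*(-138)) = -(-119 + 483) = -1*364 = -364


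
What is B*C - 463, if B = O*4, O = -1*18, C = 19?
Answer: -1831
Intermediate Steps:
O = -18
B = -72 (B = -18*4 = -72)
B*C - 463 = -72*19 - 463 = -1368 - 463 = -1831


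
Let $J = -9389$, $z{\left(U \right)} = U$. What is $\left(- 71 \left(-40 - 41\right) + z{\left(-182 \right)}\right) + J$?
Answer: $-3820$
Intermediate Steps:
$\left(- 71 \left(-40 - 41\right) + z{\left(-182 \right)}\right) + J = \left(- 71 \left(-40 - 41\right) - 182\right) - 9389 = \left(\left(-71\right) \left(-81\right) - 182\right) - 9389 = \left(5751 - 182\right) - 9389 = 5569 - 9389 = -3820$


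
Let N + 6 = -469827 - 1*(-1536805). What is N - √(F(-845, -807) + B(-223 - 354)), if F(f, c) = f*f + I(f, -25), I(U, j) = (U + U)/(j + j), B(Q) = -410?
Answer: 1066972 - 2*√4460305/5 ≈ 1.0661e+6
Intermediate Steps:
I(U, j) = U/j (I(U, j) = (2*U)/((2*j)) = (2*U)*(1/(2*j)) = U/j)
N = 1066972 (N = -6 + (-469827 - 1*(-1536805)) = -6 + (-469827 + 1536805) = -6 + 1066978 = 1066972)
F(f, c) = f² - f/25 (F(f, c) = f*f + f/(-25) = f² + f*(-1/25) = f² - f/25)
N - √(F(-845, -807) + B(-223 - 354)) = 1066972 - √(-845*(-1/25 - 845) - 410) = 1066972 - √(-845*(-21126/25) - 410) = 1066972 - √(3570294/5 - 410) = 1066972 - √(3568244/5) = 1066972 - 2*√4460305/5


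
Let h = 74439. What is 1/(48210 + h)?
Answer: 1/122649 ≈ 8.1534e-6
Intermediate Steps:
1/(48210 + h) = 1/(48210 + 74439) = 1/122649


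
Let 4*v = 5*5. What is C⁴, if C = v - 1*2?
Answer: 83521/256 ≈ 326.25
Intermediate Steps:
v = 25/4 (v = (5*5)/4 = (¼)*25 = 25/4 ≈ 6.2500)
C = 17/4 (C = 25/4 - 1*2 = 25/4 - 2 = 17/4 ≈ 4.2500)
C⁴ = (17/4)⁴ = 83521/256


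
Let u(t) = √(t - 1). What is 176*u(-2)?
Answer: 176*I*√3 ≈ 304.84*I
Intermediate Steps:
u(t) = √(-1 + t)
176*u(-2) = 176*√(-1 - 2) = 176*√(-3) = 176*(I*√3) = 176*I*√3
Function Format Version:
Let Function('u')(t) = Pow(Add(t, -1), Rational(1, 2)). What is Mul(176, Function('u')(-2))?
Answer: Mul(176, I, Pow(3, Rational(1, 2))) ≈ Mul(304.84, I)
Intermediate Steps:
Function('u')(t) = Pow(Add(-1, t), Rational(1, 2))
Mul(176, Function('u')(-2)) = Mul(176, Pow(Add(-1, -2), Rational(1, 2))) = Mul(176, Pow(-3, Rational(1, 2))) = Mul(176, Mul(I, Pow(3, Rational(1, 2)))) = Mul(176, I, Pow(3, Rational(1, 2)))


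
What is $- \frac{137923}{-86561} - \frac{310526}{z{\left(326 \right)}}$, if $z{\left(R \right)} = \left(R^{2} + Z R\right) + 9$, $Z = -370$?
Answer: $\frac{28856567291}{1240851935} \approx 23.255$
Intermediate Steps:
$z{\left(R \right)} = 9 + R^{2} - 370 R$ ($z{\left(R \right)} = \left(R^{2} - 370 R\right) + 9 = 9 + R^{2} - 370 R$)
$- \frac{137923}{-86561} - \frac{310526}{z{\left(326 \right)}} = - \frac{137923}{-86561} - \frac{310526}{9 + 326^{2} - 120620} = \left(-137923\right) \left(- \frac{1}{86561}\right) - \frac{310526}{9 + 106276 - 120620} = \frac{137923}{86561} - \frac{310526}{-14335} = \frac{137923}{86561} - - \frac{310526}{14335} = \frac{137923}{86561} + \frac{310526}{14335} = \frac{28856567291}{1240851935}$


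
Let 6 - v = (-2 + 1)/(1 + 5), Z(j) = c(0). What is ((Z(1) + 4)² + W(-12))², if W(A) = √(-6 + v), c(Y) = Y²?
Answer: (96 + √6)²/36 ≈ 269.23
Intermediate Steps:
Z(j) = 0 (Z(j) = 0² = 0)
v = 37/6 (v = 6 - (-2 + 1)/(1 + 5) = 6 - (-1)/6 = 6 - 1*(-⅙) = 6 + ⅙ = 37/6 ≈ 6.1667)
W(A) = √6/6 (W(A) = √(-6 + 37/6) = √(⅙) = √6/6)
((Z(1) + 4)² + W(-12))² = ((0 + 4)² + √6/6)² = (4² + √6/6)² = (16 + √6/6)²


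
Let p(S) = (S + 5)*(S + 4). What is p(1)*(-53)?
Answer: -1590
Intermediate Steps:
p(S) = (4 + S)*(5 + S) (p(S) = (5 + S)*(4 + S) = (4 + S)*(5 + S))
p(1)*(-53) = (20 + 1**2 + 9*1)*(-53) = (20 + 1 + 9)*(-53) = 30*(-53) = -1590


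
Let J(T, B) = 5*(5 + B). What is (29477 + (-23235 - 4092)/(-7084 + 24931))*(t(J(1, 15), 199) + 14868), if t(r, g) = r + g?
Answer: 2659526837188/5949 ≈ 4.4705e+8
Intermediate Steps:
J(T, B) = 25 + 5*B
t(r, g) = g + r
(29477 + (-23235 - 4092)/(-7084 + 24931))*(t(J(1, 15), 199) + 14868) = (29477 + (-23235 - 4092)/(-7084 + 24931))*((199 + (25 + 5*15)) + 14868) = (29477 - 27327/17847)*((199 + (25 + 75)) + 14868) = (29477 - 27327*1/17847)*((199 + 100) + 14868) = (29477 - 9109/5949)*(299 + 14868) = (175349564/5949)*15167 = 2659526837188/5949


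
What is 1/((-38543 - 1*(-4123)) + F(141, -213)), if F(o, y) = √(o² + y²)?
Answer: -3442/118467115 - 3*√290/236934230 ≈ -2.9270e-5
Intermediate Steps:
1/((-38543 - 1*(-4123)) + F(141, -213)) = 1/((-38543 - 1*(-4123)) + √(141² + (-213)²)) = 1/((-38543 + 4123) + √(19881 + 45369)) = 1/(-34420 + √65250) = 1/(-34420 + 15*√290)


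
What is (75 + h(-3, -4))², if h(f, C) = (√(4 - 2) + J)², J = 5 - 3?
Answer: 6593 + 648*√2 ≈ 7509.4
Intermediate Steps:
J = 2
h(f, C) = (2 + √2)² (h(f, C) = (√(4 - 2) + 2)² = (√2 + 2)² = (2 + √2)²)
(75 + h(-3, -4))² = (75 + (2 + √2)²)²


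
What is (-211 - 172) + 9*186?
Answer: 1291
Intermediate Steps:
(-211 - 172) + 9*186 = -383 + 1674 = 1291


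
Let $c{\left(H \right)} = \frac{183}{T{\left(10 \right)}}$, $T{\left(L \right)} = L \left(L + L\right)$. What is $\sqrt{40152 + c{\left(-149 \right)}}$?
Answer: $\frac{9 \sqrt{198286}}{20} \approx 200.38$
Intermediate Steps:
$T{\left(L \right)} = 2 L^{2}$ ($T{\left(L \right)} = L 2 L = 2 L^{2}$)
$c{\left(H \right)} = \frac{183}{200}$ ($c{\left(H \right)} = \frac{183}{2 \cdot 10^{2}} = \frac{183}{2 \cdot 100} = \frac{183}{200}$)
$\sqrt{40152 + c{\left(-149 \right)}} = \sqrt{40152 + \frac{183}{200}} = \sqrt{\frac{8030583}{200}} = \frac{9 \sqrt{198286}}{20}$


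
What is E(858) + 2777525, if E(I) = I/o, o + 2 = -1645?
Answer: 1524860939/549 ≈ 2.7775e+6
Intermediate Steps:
o = -1647 (o = -2 - 1645 = -1647)
E(I) = -I/1647 (E(I) = I/(-1647) = I*(-1/1647) = -I/1647)
E(858) + 2777525 = -1/1647*858 + 2777525 = -286/549 + 2777525 = 1524860939/549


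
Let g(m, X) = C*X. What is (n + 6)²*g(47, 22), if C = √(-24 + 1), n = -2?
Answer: 352*I*√23 ≈ 1688.1*I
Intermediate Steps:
C = I*√23 (C = √(-23) = I*√23 ≈ 4.7958*I)
g(m, X) = I*X*√23 (g(m, X) = (I*√23)*X = I*X*√23)
(n + 6)²*g(47, 22) = (-2 + 6)²*(I*22*√23) = 4²*(22*I*√23) = 16*(22*I*√23) = 352*I*√23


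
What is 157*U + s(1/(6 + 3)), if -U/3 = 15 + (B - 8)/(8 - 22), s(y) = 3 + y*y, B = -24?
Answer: -4614563/567 ≈ -8138.6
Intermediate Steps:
s(y) = 3 + y**2
U = -363/7 (U = -3*(15 + (-24 - 8)/(8 - 22)) = -3*(15 - 32/(-14)) = -3*(15 - 32*(-1/14)) = -3*(15 + 16/7) = -3*121/7 = -363/7 ≈ -51.857)
157*U + s(1/(6 + 3)) = 157*(-363/7) + (3 + (1/(6 + 3))**2) = -56991/7 + (3 + (1/9)**2) = -56991/7 + (3 + 1/81) = -56991/7 + 244/81 = -4614563/567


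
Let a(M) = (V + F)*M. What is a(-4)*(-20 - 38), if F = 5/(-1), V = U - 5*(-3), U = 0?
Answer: 2320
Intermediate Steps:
V = 15 (V = 0 - 5*(-3) = 0 - 1*(-15) = 0 + 15 = 15)
F = -5 (F = 5*(-1) = -5)
a(M) = 10*M (a(M) = (15 - 5)*M = 10*M)
a(-4)*(-20 - 38) = (10*(-4))*(-20 - 38) = -40*(-58) = 2320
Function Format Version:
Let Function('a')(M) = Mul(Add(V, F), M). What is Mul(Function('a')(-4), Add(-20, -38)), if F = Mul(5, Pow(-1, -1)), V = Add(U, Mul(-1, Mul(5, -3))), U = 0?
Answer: 2320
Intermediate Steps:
V = 15 (V = Add(0, Mul(-1, Mul(5, -3))) = Add(0, Mul(-1, -15)) = Add(0, 15) = 15)
F = -5 (F = Mul(5, -1) = -5)
Function('a')(M) = Mul(10, M) (Function('a')(M) = Mul(Add(15, -5), M) = Mul(10, M))
Mul(Function('a')(-4), Add(-20, -38)) = Mul(Mul(10, -4), Add(-20, -38)) = Mul(-40, -58) = 2320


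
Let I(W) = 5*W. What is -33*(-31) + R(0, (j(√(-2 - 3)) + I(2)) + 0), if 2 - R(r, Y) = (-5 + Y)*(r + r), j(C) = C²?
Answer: 1025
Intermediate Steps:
R(r, Y) = 2 - 2*r*(-5 + Y) (R(r, Y) = 2 - (-5 + Y)*(r + r) = 2 - (-5 + Y)*2*r = 2 - 2*r*(-5 + Y))
-33*(-31) + R(0, (j(√(-2 - 3)) + I(2)) + 0) = -33*(-31) + (2 + 10*0 - 2*(((√(-2 - 3))² + 5*2) + 0)*0) = 1023 + (2 + 0 - 2*(((√(-5))² + 10) + 0)*0) = 1023 + (2 + 0 - 2*(((I*√5)² + 10) + 0)*0) = 1023 + (2 + 0 - 2*((-5 + 10) + 0)*0) = 1023 + (2 + 0 - 2*(5 + 0)*0) = 1023 + (2 + 0 - 2*5*0) = 1023 + (2 + 0 + 0) = 1023 + 2 = 1025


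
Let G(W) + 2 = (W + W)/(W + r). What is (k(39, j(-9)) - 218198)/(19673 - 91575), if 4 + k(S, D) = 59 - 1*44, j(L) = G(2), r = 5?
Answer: 218187/71902 ≈ 3.0345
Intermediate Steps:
G(W) = -2 + 2*W/(5 + W) (G(W) = -2 + (W + W)/(W + 5) = -2 + (2*W)/(5 + W) = -2 + 2*W/(5 + W))
j(L) = -10/7 (j(L) = -10/(5 + 2) = -10/7)
k(S, D) = 11 (k(S, D) = -4 + (59 - 1*44) = -4 + (59 - 44) = -4 + 15 = 11)
(k(39, j(-9)) - 218198)/(19673 - 91575) = (11 - 218198)/(19673 - 91575) = -218187/(-71902) = -218187*(-1/71902) = 218187/71902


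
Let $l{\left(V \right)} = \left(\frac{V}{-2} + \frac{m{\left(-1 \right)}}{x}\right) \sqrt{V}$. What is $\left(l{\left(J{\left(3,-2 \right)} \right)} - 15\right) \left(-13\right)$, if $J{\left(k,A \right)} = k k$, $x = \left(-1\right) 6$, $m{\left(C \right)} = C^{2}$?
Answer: $377$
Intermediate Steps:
$x = -6$
$J{\left(k,A \right)} = k^{2}$
$l{\left(V \right)} = \sqrt{V} \left(- \frac{1}{6} - \frac{V}{2}\right)$ ($l{\left(V \right)} = \left(\frac{V}{-2} + \frac{\left(-1\right)^{2}}{-6}\right) \sqrt{V} = \left(V \left(- \frac{1}{2}\right) + 1 \left(- \frac{1}{6}\right)\right) \sqrt{V} = \left(- \frac{V}{2} - \frac{1}{6}\right) \sqrt{V} = \left(- \frac{1}{6} - \frac{V}{2}\right) \sqrt{V} = \sqrt{V} \left(- \frac{1}{6} - \frac{V}{2}\right)$)
$\left(l{\left(J{\left(3,-2 \right)} \right)} - 15\right) \left(-13\right) = \left(\frac{\sqrt{3^{2}} \left(-1 - 3 \cdot 3^{2}\right)}{6} - 15\right) \left(-13\right) = \left(\frac{\sqrt{9} \left(-1 - 27\right)}{6} - 15\right) \left(-13\right) = \left(\frac{1}{6} \cdot 3 \left(-1 - 27\right) - 15\right) \left(-13\right) = \left(\frac{1}{6} \cdot 3 \left(-28\right) - 15\right) \left(-13\right) = \left(-14 - 15\right) \left(-13\right) = \left(-29\right) \left(-13\right) = 377$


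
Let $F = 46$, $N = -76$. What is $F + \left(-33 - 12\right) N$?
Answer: $3466$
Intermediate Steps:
$F + \left(-33 - 12\right) N = 46 + \left(-33 - 12\right) \left(-76\right) = 46 - -3420 = 46 + 3420 = 3466$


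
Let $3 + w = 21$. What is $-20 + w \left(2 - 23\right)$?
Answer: $-398$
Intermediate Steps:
$w = 18$ ($w = -3 + 21 = 18$)
$-20 + w \left(2 - 23\right) = -20 + 18 \left(2 - 23\right) = -20 + 18 \left(-21\right) = -20 - 378 = -398$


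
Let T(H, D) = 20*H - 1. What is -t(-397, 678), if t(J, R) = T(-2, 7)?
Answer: 41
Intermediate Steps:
T(H, D) = -1 + 20*H
t(J, R) = -41 (t(J, R) = -1 + 20*(-2) = -1 - 40 = -41)
-t(-397, 678) = -1*(-41) = 41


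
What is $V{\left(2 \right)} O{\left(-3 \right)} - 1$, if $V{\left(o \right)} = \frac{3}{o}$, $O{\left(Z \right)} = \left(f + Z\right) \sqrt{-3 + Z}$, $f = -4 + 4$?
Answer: $-1 - \frac{9 i \sqrt{6}}{2} \approx -1.0 - 11.023 i$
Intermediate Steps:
$f = 0$
$O{\left(Z \right)} = Z \sqrt{-3 + Z}$ ($O{\left(Z \right)} = \left(0 + Z\right) \sqrt{-3 + Z} = Z \sqrt{-3 + Z}$)
$V{\left(2 \right)} O{\left(-3 \right)} - 1 = \frac{3}{2} \left(- 3 \sqrt{-3 - 3}\right) - 1 = 3 \cdot \frac{1}{2} \left(- 3 \sqrt{-6}\right) - 1 = \frac{3 \left(- 3 i \sqrt{6}\right)}{2} - 1 = - \frac{9 i \sqrt{6}}{2} - 1 = -1 - \frac{9 i \sqrt{6}}{2}$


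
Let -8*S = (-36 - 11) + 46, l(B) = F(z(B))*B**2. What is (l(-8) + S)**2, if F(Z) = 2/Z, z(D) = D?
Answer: 16129/64 ≈ 252.02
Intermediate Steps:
l(B) = 2*B (l(B) = (2/B)*B**2 = 2*B)
S = 1/8 (S = -((-36 - 11) + 46)/8 = -(-47 + 46)/8 = -1/8*(-1) = 1/8 ≈ 0.12500)
(l(-8) + S)**2 = (2*(-8) + 1/8)**2 = (-16 + 1/8)**2 = (-127/8)**2 = 16129/64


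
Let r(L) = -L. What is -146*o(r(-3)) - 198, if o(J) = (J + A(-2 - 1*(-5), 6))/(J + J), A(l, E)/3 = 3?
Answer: -490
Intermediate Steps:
A(l, E) = 9 (A(l, E) = 3*3 = 9)
o(J) = (9 + J)/(2*J) (o(J) = (J + 9)/(J + J) = (9 + J)/((2*J)) = (9 + J)*(1/(2*J)) = (9 + J)/(2*J))
-146*o(r(-3)) - 198 = -73*(9 - 1*(-3))/((-1*(-3))) - 198 = -73*(9 + 3)/3 - 198 = -73*12/3 - 198 = -146*2 - 198 = -292 - 198 = -490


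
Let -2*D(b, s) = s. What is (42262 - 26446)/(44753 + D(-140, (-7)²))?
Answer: 10544/29819 ≈ 0.35360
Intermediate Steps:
D(b, s) = -s/2
(42262 - 26446)/(44753 + D(-140, (-7)²)) = (42262 - 26446)/(44753 - ½*(-7)²) = 15816/(44753 - ½*49) = 15816/(44753 - 49/2) = 15816/(89457/2) = 15816*(2/89457) = 10544/29819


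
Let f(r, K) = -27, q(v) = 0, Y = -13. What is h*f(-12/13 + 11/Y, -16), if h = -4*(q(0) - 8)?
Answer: -864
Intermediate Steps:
h = 32 (h = -4*(0 - 8) = -4*(-8) = 32)
h*f(-12/13 + 11/Y, -16) = 32*(-27) = -864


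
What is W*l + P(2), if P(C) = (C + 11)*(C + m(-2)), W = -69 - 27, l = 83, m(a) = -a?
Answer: -7916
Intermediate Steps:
W = -96
P(C) = (2 + C)*(11 + C) (P(C) = (C + 11)*(C - 1*(-2)) = (11 + C)*(C + 2) = (11 + C)*(2 + C) = (2 + C)*(11 + C))
W*l + P(2) = -96*83 + (22 + 2**2 + 13*2) = -7968 + (22 + 4 + 26) = -7968 + 52 = -7916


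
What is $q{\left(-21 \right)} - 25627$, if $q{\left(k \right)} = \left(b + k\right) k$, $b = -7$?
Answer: $-25039$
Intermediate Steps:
$q{\left(k \right)} = k \left(-7 + k\right)$ ($q{\left(k \right)} = \left(-7 + k\right) k = k \left(-7 + k\right)$)
$q{\left(-21 \right)} - 25627 = - 21 \left(-7 - 21\right) - 25627 = \left(-21\right) \left(-28\right) - 25627 = 588 - 25627 = -25039$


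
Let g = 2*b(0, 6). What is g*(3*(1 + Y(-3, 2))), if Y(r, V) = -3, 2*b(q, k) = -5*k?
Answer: 180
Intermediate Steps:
b(q, k) = -5*k/2 (b(q, k) = (-5*k)/2 = -5*k/2)
g = -30 (g = 2*(-5/2*6) = 2*(-15) = -30)
g*(3*(1 + Y(-3, 2))) = -90*(1 - 3) = -90*(-2) = -30*(-6) = 180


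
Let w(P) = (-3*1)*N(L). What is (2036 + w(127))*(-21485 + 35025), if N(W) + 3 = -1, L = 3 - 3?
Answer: 27729920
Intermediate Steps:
L = 0
N(W) = -4 (N(W) = -3 - 1 = -4)
w(P) = 12 (w(P) = -3*1*(-4) = -3*(-4) = 12)
(2036 + w(127))*(-21485 + 35025) = (2036 + 12)*(-21485 + 35025) = 2048*13540 = 27729920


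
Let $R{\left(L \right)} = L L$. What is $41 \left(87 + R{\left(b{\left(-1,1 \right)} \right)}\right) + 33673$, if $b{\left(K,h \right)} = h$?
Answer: $37281$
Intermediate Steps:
$R{\left(L \right)} = L^{2}$
$41 \left(87 + R{\left(b{\left(-1,1 \right)} \right)}\right) + 33673 = 41 \left(87 + 1^{2}\right) + 33673 = 41 \left(87 + 1\right) + 33673 = 41 \cdot 88 + 33673 = 3608 + 33673 = 37281$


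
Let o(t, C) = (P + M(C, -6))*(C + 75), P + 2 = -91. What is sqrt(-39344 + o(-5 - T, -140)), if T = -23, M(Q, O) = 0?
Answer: I*sqrt(33299) ≈ 182.48*I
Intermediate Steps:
P = -93 (P = -2 - 91 = -93)
o(t, C) = -6975 - 93*C (o(t, C) = (-93 + 0)*(C + 75) = -93*(75 + C) = -6975 - 93*C)
sqrt(-39344 + o(-5 - T, -140)) = sqrt(-39344 + (-6975 - 93*(-140))) = sqrt(-39344 + (-6975 + 13020)) = sqrt(-39344 + 6045) = sqrt(-33299) = I*sqrt(33299)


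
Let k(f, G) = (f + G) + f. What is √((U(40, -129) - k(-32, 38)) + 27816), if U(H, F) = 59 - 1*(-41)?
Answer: √27942 ≈ 167.16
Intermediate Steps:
U(H, F) = 100 (U(H, F) = 59 + 41 = 100)
k(f, G) = G + 2*f (k(f, G) = (G + f) + f = G + 2*f)
√((U(40, -129) - k(-32, 38)) + 27816) = √((100 - (38 + 2*(-32))) + 27816) = √((100 - (38 - 64)) + 27816) = √((100 - 1*(-26)) + 27816) = √((100 + 26) + 27816) = √(126 + 27816) = √27942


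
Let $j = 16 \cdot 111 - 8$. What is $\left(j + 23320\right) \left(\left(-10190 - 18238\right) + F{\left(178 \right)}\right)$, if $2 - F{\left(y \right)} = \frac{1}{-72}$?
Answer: $- \frac{6418360256}{9} \approx -7.1315 \cdot 10^{8}$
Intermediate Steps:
$F{\left(y \right)} = \frac{145}{72}$ ($F{\left(y \right)} = 2 - \frac{1}{-72} = 2 - - \frac{1}{72} = 2 + \frac{1}{72} = \frac{145}{72}$)
$j = 1768$ ($j = 1776 - 8 = 1768$)
$\left(j + 23320\right) \left(\left(-10190 - 18238\right) + F{\left(178 \right)}\right) = \left(1768 + 23320\right) \left(\left(-10190 - 18238\right) + \frac{145}{72}\right) = 25088 \left(-28428 + \frac{145}{72}\right) = 25088 \left(- \frac{2046671}{72}\right) = - \frac{6418360256}{9}$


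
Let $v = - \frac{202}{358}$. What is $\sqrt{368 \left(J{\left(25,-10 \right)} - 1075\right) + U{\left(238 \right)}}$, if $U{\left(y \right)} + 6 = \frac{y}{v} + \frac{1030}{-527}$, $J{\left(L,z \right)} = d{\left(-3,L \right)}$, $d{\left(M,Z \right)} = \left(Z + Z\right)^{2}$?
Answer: $\frac{\sqrt{1484467185824958}}{53227} \approx 723.86$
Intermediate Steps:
$d{\left(M,Z \right)} = 4 Z^{2}$ ($d{\left(M,Z \right)} = \left(2 Z\right)^{2} = 4 Z^{2}$)
$v = - \frac{101}{179}$ ($v = \left(-202\right) \frac{1}{358} = - \frac{101}{179} \approx -0.56425$)
$J{\left(L,z \right)} = 4 L^{2}$
$U{\left(y \right)} = - \frac{4192}{527} - \frac{179 y}{101}$ ($U{\left(y \right)} = -6 + \left(\frac{y}{- \frac{101}{179}} + \frac{1030}{-527}\right) = -6 + \left(y \left(- \frac{179}{101}\right) + 1030 \left(- \frac{1}{527}\right)\right) = -6 - \left(\frac{1030}{527} + \frac{179 y}{101}\right) = - \frac{4192}{527} - \frac{179 y}{101}$)
$\sqrt{368 \left(J{\left(25,-10 \right)} - 1075\right) + U{\left(238 \right)}} = \sqrt{368 \left(4 \cdot 25^{2} - 1075\right) - \frac{22874646}{53227}} = \sqrt{368 \left(4 \cdot 625 - 1075\right) - \frac{22874646}{53227}} = \sqrt{368 \left(2500 - 1075\right) - \frac{22874646}{53227}} = \sqrt{368 \cdot 1425 - \frac{22874646}{53227}} = \sqrt{524400 - \frac{22874646}{53227}} = \sqrt{\frac{27889364154}{53227}} = \frac{\sqrt{1484467185824958}}{53227}$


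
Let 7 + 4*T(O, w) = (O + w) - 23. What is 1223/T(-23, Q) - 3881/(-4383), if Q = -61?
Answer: -3499867/83277 ≈ -42.027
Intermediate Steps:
T(O, w) = -15/2 + O/4 + w/4 (T(O, w) = -7/4 + ((O + w) - 23)/4 = -7/4 + (-23 + O + w)/4 = -7/4 + (-23/4 + O/4 + w/4) = -15/2 + O/4 + w/4)
1223/T(-23, Q) - 3881/(-4383) = 1223/(-15/2 + (1/4)*(-23) + (1/4)*(-61)) - 3881/(-4383) = 1223/(-15/2 - 23/4 - 61/4) - 3881*(-1/4383) = 1223/(-57/2) + 3881/4383 = 1223*(-2/57) + 3881/4383 = -2446/57 + 3881/4383 = -3499867/83277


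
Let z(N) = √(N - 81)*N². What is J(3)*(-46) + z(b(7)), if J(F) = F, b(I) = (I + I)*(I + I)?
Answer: -138 + 38416*√115 ≈ 4.1183e+5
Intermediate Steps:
b(I) = 4*I² (b(I) = (2*I)*(2*I) = 4*I²)
z(N) = N²*√(-81 + N) (z(N) = √(-81 + N)*N² = N²*√(-81 + N))
J(3)*(-46) + z(b(7)) = 3*(-46) + (4*7²)²*√(-81 + 4*7²) = -138 + (4*49)²*√(-81 + 4*49) = -138 + 196²*√(-81 + 196) = -138 + 38416*√115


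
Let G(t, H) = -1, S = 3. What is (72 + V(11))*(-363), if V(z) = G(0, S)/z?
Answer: -26103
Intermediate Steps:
V(z) = -1/z
(72 + V(11))*(-363) = (72 - 1/11)*(-363) = (791/11)*(-363) = -26103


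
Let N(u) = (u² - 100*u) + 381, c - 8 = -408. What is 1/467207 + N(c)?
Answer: 93619405868/467207 ≈ 2.0038e+5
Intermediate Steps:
c = -400 (c = 8 - 408 = -400)
N(u) = 381 + u² - 100*u
1/467207 + N(c) = 1/467207 + (381 + (-400)² - 100*(-400)) = 1/467207 + (381 + 160000 + 40000) = 1/467207 + 200381 = 93619405868/467207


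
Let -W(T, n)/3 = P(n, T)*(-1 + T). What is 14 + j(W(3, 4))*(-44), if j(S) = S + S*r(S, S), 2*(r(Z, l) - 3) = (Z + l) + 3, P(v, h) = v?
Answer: -19522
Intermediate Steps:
r(Z, l) = 9/2 + Z/2 + l/2 (r(Z, l) = 3 + ((Z + l) + 3)/2 = 3 + (3 + Z + l)/2 = 3 + (3/2 + Z/2 + l/2) = 9/2 + Z/2 + l/2)
W(T, n) = -3*n*(-1 + T)
j(S) = S + S*(9/2 + S) (j(S) = S + S*(9/2 + S/2 + S/2) = S + S*(9/2 + S))
14 + j(W(3, 4))*(-44) = 14 + ((3*4*(1 - 1*3))*(11 + 2*(3*4*(1 - 1*3)))/2)*(-44) = 14 + ((3*4*(1 - 3))*(11 + 2*(3*4*(1 - 3)))/2)*(-44) = 14 + ((3*4*(-2))*(11 + 2*(3*4*(-2)))/2)*(-44) = 14 + ((½)*(-24)*(11 + 2*(-24)))*(-44) = 14 + ((½)*(-24)*(11 - 48))*(-44) = 14 + ((½)*(-24)*(-37))*(-44) = 14 + 444*(-44) = 14 - 19536 = -19522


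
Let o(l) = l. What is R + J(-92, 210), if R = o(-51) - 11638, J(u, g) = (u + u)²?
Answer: 22167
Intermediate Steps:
J(u, g) = 4*u² (J(u, g) = (2*u)² = 4*u²)
R = -11689 (R = -51 - 11638 = -11689)
R + J(-92, 210) = -11689 + 4*(-92)² = -11689 + 4*8464 = -11689 + 33856 = 22167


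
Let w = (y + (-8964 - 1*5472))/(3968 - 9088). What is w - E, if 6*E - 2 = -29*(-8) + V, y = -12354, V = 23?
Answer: -57755/1536 ≈ -37.601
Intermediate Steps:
E = 257/6 (E = 1/3 + (-29*(-8) + 23)/6 = 1/3 + (232 + 23)/6 = 1/3 + (1/6)*255 = 1/3 + 85/2 = 257/6 ≈ 42.833)
w = 2679/512 (w = (-12354 + (-8964 - 1*5472))/(3968 - 9088) = (-12354 + (-8964 - 5472))/(-5120) = (-12354 - 14436)*(-1/5120) = -26790*(-1/5120) = 2679/512 ≈ 5.2324)
w - E = 2679/512 - 1*257/6 = 2679/512 - 257/6 = -57755/1536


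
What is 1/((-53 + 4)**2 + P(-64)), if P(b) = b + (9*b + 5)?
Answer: 1/1766 ≈ 0.00056625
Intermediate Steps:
P(b) = 5 + 10*b (P(b) = b + (5 + 9*b) = 5 + 10*b)
1/((-53 + 4)**2 + P(-64)) = 1/((-53 + 4)**2 + (5 + 10*(-64))) = 1/((-49)**2 + (5 - 640)) = 1/(2401 - 635) = 1/1766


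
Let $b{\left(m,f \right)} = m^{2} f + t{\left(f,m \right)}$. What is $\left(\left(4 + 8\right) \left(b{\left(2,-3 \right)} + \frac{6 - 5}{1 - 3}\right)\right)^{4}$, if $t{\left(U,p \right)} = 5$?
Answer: $65610000$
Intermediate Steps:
$b{\left(m,f \right)} = 5 + f m^{2}$ ($b{\left(m,f \right)} = m^{2} f + 5 = f m^{2} + 5 = 5 + f m^{2}$)
$\left(\left(4 + 8\right) \left(b{\left(2,-3 \right)} + \frac{6 - 5}{1 - 3}\right)\right)^{4} = \left(\left(4 + 8\right) \left(\left(5 - 3 \cdot 2^{2}\right) + \frac{6 - 5}{1 - 3}\right)\right)^{4} = \left(12 \left(\left(5 - 12\right) + 1 \frac{1}{-2}\right)\right)^{4} = \left(12 \left(\left(5 - 12\right) + 1 \left(- \frac{1}{2}\right)\right)\right)^{4} = \left(12 \left(-7 - \frac{1}{2}\right)\right)^{4} = \left(12 \left(- \frac{15}{2}\right)\right)^{4} = \left(-90\right)^{4} = 65610000$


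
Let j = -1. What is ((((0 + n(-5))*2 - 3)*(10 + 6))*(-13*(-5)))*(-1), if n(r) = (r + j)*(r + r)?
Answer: -121680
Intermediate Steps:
n(r) = 2*r*(-1 + r) (n(r) = (r - 1)*(r + r) = (-1 + r)*(2*r) = 2*r*(-1 + r))
((((0 + n(-5))*2 - 3)*(10 + 6))*(-13*(-5)))*(-1) = ((((0 + 2*(-5)*(-1 - 5))*2 - 3)*(10 + 6))*(-13*(-5)))*(-1) = ((((0 + 2*(-5)*(-6))*2 - 3)*16)*65)*(-1) = ((((0 + 60)*2 - 3)*16)*65)*(-1) = (((60*2 - 3)*16)*65)*(-1) = (((120 - 3)*16)*65)*(-1) = ((117*16)*65)*(-1) = (1872*65)*(-1) = 121680*(-1) = -121680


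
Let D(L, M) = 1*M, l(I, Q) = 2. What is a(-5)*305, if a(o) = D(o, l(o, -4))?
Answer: 610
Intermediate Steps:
D(L, M) = M
a(o) = 2
a(-5)*305 = 2*305 = 610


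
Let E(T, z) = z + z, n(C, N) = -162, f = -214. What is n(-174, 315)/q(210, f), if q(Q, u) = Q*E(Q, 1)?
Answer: -27/70 ≈ -0.38571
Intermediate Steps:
E(T, z) = 2*z
q(Q, u) = 2*Q (q(Q, u) = Q*(2*1) = Q*2 = 2*Q)
n(-174, 315)/q(210, f) = -162/(2*210) = -162/420 = -162*1/420 = -27/70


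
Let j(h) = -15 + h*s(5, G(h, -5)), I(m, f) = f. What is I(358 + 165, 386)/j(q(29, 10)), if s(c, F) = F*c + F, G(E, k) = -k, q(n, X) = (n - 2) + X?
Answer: 386/1095 ≈ 0.35251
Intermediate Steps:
q(n, X) = -2 + X + n (q(n, X) = (-2 + n) + X = -2 + X + n)
s(c, F) = F + F*c
j(h) = -15 + 30*h (j(h) = -15 + h*((-1*(-5))*(1 + 5)) = -15 + h*(5*6) = -15 + h*30 = -15 + 30*h)
I(358 + 165, 386)/j(q(29, 10)) = 386/(-15 + 30*(-2 + 10 + 29)) = 386/(-15 + 30*37) = 386/(-15 + 1110) = 386/1095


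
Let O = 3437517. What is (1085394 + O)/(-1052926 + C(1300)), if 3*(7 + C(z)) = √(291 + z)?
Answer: -42860900231667/9978011120810 - 13568733*√1591/9978011120810 ≈ -4.2956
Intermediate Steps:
C(z) = -7 + √(291 + z)/3
(1085394 + O)/(-1052926 + C(1300)) = (1085394 + 3437517)/(-1052926 + (-7 + √(291 + 1300)/3)) = 4522911/(-1052926 + (-7 + √1591/3)) = 4522911/(-1052933 + √1591/3)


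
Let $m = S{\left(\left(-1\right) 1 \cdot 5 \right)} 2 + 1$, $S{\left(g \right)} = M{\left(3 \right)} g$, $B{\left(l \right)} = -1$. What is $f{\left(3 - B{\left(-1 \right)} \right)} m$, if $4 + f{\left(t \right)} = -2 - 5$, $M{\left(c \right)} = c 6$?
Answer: $1969$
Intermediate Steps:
$M{\left(c \right)} = 6 c$
$f{\left(t \right)} = -11$ ($f{\left(t \right)} = -4 - 7 = -11$)
$S{\left(g \right)} = 18 g$ ($S{\left(g \right)} = 6 \cdot 3 g = 18 g$)
$m = -179$ ($m = 18 \left(-1\right) 1 \cdot 5 \cdot 2 + 1 = 18 \left(\left(-1\right) 5\right) 2 + 1 = 18 \left(-5\right) 2 + 1 = \left(-90\right) 2 + 1 = -180 + 1 = -179$)
$f{\left(3 - B{\left(-1 \right)} \right)} m = \left(-11\right) \left(-179\right) = 1969$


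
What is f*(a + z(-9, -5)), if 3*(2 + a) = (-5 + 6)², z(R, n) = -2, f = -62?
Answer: 682/3 ≈ 227.33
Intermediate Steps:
a = -5/3 (a = -2 + (-5 + 6)²/3 = -2 + (⅓)*1² = -2 + (⅓)*1 = -2 + ⅓ = -5/3 ≈ -1.6667)
f*(a + z(-9, -5)) = -62*(-5/3 - 2) = -62*(-11/3) = 682/3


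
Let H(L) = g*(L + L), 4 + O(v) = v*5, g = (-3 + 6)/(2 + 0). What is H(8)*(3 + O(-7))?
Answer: -864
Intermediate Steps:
g = 3/2 ≈ 1.5000
O(v) = -4 + 5*v (O(v) = -4 + v*5 = -4 + 5*v)
H(L) = 3*L (H(L) = 3*(L + L)/2 = 3*(2*L)/2 = 3*L)
H(8)*(3 + O(-7)) = (3*8)*(3 + (-4 + 5*(-7))) = 24*(3 + (-4 - 35)) = 24*(3 - 39) = 24*(-36) = -864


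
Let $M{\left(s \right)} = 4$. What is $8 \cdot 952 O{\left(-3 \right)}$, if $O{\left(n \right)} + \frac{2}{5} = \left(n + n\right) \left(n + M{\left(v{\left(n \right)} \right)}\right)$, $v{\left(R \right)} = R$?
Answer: $- \frac{243712}{5} \approx -48742.0$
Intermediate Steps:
$O{\left(n \right)} = - \frac{2}{5} + 2 n \left(4 + n\right)$ ($O{\left(n \right)} = - \frac{2}{5} + \left(n + n\right) \left(n + 4\right) = - \frac{2}{5} + 2 n \left(4 + n\right)$)
$8 \cdot 952 O{\left(-3 \right)} = 8 \cdot 952 \left(- \frac{2}{5} + 2 \left(-3\right)^{2} + 8 \left(-3\right)\right) = 7616 \left(- \frac{2}{5} + 2 \cdot 9 - 24\right) = 7616 \left(- \frac{2}{5} + 18 - 24\right) = 7616 \left(- \frac{32}{5}\right) = - \frac{243712}{5}$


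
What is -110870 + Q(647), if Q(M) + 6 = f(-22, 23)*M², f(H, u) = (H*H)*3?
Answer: 607709392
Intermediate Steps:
f(H, u) = 3*H² (f(H, u) = H²*3 = 3*H²)
Q(M) = -6 + 1452*M² (Q(M) = -6 + (3*(-22)²)*M² = -6 + (3*484)*M² = -6 + 1452*M²)
-110870 + Q(647) = -110870 + (-6 + 1452*647²) = -110870 + (-6 + 1452*418609) = -110870 + (-6 + 607820268) = -110870 + 607820262 = 607709392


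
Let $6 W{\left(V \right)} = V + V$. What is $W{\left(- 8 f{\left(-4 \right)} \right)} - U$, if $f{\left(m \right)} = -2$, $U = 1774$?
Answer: $- \frac{5306}{3} \approx -1768.7$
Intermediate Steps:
$W{\left(V \right)} = \frac{V}{3}$ ($W{\left(V \right)} = \frac{V + V}{6} = \frac{2 V}{6} = \frac{V}{3}$)
$W{\left(- 8 f{\left(-4 \right)} \right)} - U = \frac{\left(-8\right) \left(-2\right)}{3} - 1774 = \frac{1}{3} \cdot 16 - 1774 = \frac{16}{3} - 1774 = - \frac{5306}{3}$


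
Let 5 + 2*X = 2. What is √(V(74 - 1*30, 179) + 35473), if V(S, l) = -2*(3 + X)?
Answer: √35470 ≈ 188.33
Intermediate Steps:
X = -3/2 (X = -5/2 + (½)*2 = -5/2 + 1 = -3/2 ≈ -1.5000)
V(S, l) = -3 (V(S, l) = -2*(3 - 3/2) = -2*3/2 = -3)
√(V(74 - 1*30, 179) + 35473) = √(-3 + 35473) = √35470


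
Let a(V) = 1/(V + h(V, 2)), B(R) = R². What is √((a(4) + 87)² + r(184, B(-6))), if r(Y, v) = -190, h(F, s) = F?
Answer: √473649/8 ≈ 86.028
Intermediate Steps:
a(V) = 1/(2*V) (a(V) = 1/(V + V) = 1/(2*V))
√((a(4) + 87)² + r(184, B(-6))) = √(((½)/4 + 87)² - 190) = √(((½)*(¼) + 87)² - 190) = √((⅛ + 87)² - 190) = √((697/8)² - 190) = √(485809/64 - 190) = √(473649/64) = √473649/8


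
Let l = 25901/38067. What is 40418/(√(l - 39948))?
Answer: -40418*I*√57887520569205/1520674615 ≈ -202.22*I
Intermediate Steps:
l = 25901/38067 (l = 25901*(1/38067) = 25901/38067 ≈ 0.68041)
40418/(√(l - 39948)) = 40418/(√(25901/38067 - 39948)) = 40418/(√(-1520674615/38067)) = 40418/((I*√57887520569205/38067)) = 40418*(-I*√57887520569205/1520674615) = -40418*I*√57887520569205/1520674615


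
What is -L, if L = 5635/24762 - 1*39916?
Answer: 988394357/24762 ≈ 39916.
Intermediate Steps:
L = -988394357/24762 (L = 5635*(1/24762) - 39916 = 5635/24762 - 39916 = -988394357/24762 ≈ -39916.)
-L = -1*(-988394357/24762) = 988394357/24762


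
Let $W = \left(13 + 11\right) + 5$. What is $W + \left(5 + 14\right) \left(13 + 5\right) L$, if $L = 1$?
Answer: $371$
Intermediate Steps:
$W = 29$ ($W = 24 + 5 = 29$)
$W + \left(5 + 14\right) \left(13 + 5\right) L = 29 + \left(5 + 14\right) \left(13 + 5\right) 1 = 29 + 19 \cdot 18 \cdot 1 = 29 + 342 \cdot 1 = 29 + 342 = 371$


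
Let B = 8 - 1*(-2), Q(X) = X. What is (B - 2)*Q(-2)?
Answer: -16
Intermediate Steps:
B = 10 (B = 8 + 2 = 10)
(B - 2)*Q(-2) = (10 - 2)*(-2) = 8*(-2) = -16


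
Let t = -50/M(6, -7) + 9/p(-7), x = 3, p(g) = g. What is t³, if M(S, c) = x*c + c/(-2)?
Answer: 1331/343 ≈ 3.8805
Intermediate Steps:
M(S, c) = 5*c/2 (M(S, c) = 3*c + c/(-2) = 3*c + c*(-½) = 3*c - c/2 = 5*c/2)
t = 11/7 (t = -50/((5/2)*(-7)) + 9/(-7) = -50/(-35/2) + 9*(-⅐) = -50*(-2/35) - 9/7 = 20/7 - 9/7 = 11/7 ≈ 1.5714)
t³ = (11/7)³ = 1331/343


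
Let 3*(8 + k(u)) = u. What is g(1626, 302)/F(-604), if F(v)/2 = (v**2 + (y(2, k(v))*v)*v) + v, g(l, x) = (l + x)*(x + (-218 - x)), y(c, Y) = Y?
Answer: 157614/57002953 ≈ 0.0027650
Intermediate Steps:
k(u) = -8 + u/3
g(l, x) = -218*l - 218*x (g(l, x) = (l + x)*(-218) = -218*l - 218*x)
F(v) = 2*v + 2*v**2 + 2*v**2*(-8 + v/3) (F(v) = 2*((v**2 + ((-8 + v/3)*v)*v) + v) = 2*((v**2 + (v*(-8 + v/3))*v) + v) = 2*((v**2 + v**2*(-8 + v/3)) + v) = 2*(v + v**2 + v**2*(-8 + v/3)) = 2*v + 2*v**2 + 2*v**2*(-8 + v/3))
g(1626, 302)/F(-604) = (-218*1626 - 218*302)/(((2/3)*(-604)*(3 + (-604)**2 - 21*(-604)))) = (-354468 - 65836)/(((2/3)*(-604)*(3 + 364816 + 12684))) = -420304/((2/3)*(-604)*377503) = -420304/(-456023624/3) = -420304*(-3/456023624) = 157614/57002953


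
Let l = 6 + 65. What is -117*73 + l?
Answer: -8470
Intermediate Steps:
l = 71
-117*73 + l = -117*73 + 71 = -8541 + 71 = -8470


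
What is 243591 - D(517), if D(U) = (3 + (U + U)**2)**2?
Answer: -1143100723690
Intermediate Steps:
D(U) = (3 + 4*U**2)**2 (D(U) = (3 + (2*U)**2)**2 = (3 + 4*U**2)**2)
243591 - D(517) = 243591 - (3 + 4*517**2)**2 = 243591 - (3 + 4*267289)**2 = 243591 - (3 + 1069156)**2 = 243591 - 1*1069159**2 = 243591 - 1*1143100967281 = 243591 - 1143100967281 = -1143100723690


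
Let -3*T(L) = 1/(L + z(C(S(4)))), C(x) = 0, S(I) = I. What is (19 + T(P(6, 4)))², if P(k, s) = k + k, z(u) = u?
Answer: 466489/1296 ≈ 359.95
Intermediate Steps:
P(k, s) = 2*k
T(L) = -1/(3*L) (T(L) = -1/(3*(L + 0)) = -1/(3*L))
(19 + T(P(6, 4)))² = (19 - 1/(3*(2*6)))² = (19 - ⅓/12)² = (19 - ⅓*1/12)² = (19 - 1/36)² = (683/36)² = 466489/1296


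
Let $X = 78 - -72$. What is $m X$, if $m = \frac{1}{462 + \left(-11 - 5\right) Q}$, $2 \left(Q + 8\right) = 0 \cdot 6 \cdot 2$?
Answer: $\frac{15}{59} \approx 0.25424$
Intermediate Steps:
$Q = -8$ ($Q = -8 + \frac{0 \cdot 6 \cdot 2}{2} = -8 + \frac{0 \cdot 2}{2} = -8 + \frac{1}{2} \cdot 0 = -8 + 0 = -8$)
$X = 150$ ($X = 78 + 72 = 150$)
$m = \frac{1}{590}$ ($m = \frac{1}{462 + \left(-11 - 5\right) \left(-8\right)} = \frac{1}{462 - -128} = \frac{1}{462 + 128} = \frac{1}{590} \approx 0.0016949$)
$m X = \frac{1}{590} \cdot 150 = \frac{15}{59}$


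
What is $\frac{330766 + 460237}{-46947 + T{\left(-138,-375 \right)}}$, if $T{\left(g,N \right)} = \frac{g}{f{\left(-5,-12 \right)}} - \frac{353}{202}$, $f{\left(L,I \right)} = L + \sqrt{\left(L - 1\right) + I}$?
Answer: $- \frac{65136568278271246}{3864758213719843} - \frac{13362299774568 i \sqrt{2}}{3864758213719843} \approx -16.854 - 0.0048896 i$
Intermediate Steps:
$f{\left(L,I \right)} = L + \sqrt{-1 + I + L}$ ($f{\left(L,I \right)} = L + \sqrt{\left(-1 + L\right) + I} = L + \sqrt{-1 + I + L}$)
$T{\left(g,N \right)} = - \frac{353}{202} + \frac{g}{-5 + 3 i \sqrt{2}}$ ($T{\left(g,N \right)} = \frac{g}{-5 + \sqrt{-1 - 12 - 5}} - \frac{353}{202} = \frac{g}{-5 + \sqrt{-18}} - \frac{353}{202} = \frac{g}{-5 + 3 i \sqrt{2}} - \frac{353}{202} = - \frac{353}{202} + \frac{g}{-5 + 3 i \sqrt{2}}$)
$\frac{330766 + 460237}{-46947 + T{\left(-138,-375 \right)}} = \frac{330766 + 460237}{-46947 - \left(- \frac{124201}{8686} + \frac{3}{43} i \left(-138\right) \sqrt{2}\right)} = \frac{791003}{-46947 + \left(- \frac{353}{202} + \frac{690}{43} + \frac{414 i \sqrt{2}}{43}\right)} = \frac{791003}{-46947 + \left(\frac{124201}{8686} + \frac{414 i \sqrt{2}}{43}\right)} = \frac{791003}{- \frac{407657441}{8686} + \frac{414 i \sqrt{2}}{43}}$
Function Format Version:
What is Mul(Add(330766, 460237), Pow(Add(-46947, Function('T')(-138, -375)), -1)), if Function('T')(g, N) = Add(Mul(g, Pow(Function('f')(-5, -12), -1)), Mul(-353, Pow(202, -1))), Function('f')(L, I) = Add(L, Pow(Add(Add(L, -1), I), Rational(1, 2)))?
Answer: Add(Rational(-65136568278271246, 3864758213719843), Mul(Rational(-13362299774568, 3864758213719843), I, Pow(2, Rational(1, 2)))) ≈ Add(-16.854, Mul(-0.0048896, I))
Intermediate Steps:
Function('f')(L, I) = Add(L, Pow(Add(-1, I, L), Rational(1, 2))) (Function('f')(L, I) = Add(L, Pow(Add(Add(-1, L), I), Rational(1, 2))) = Add(L, Pow(Add(-1, I, L), Rational(1, 2))))
Function('T')(g, N) = Add(Rational(-353, 202), Mul(g, Pow(Add(-5, Mul(3, I, Pow(2, Rational(1, 2)))), -1))) (Function('T')(g, N) = Add(Mul(g, Pow(Add(-5, Pow(Add(-1, -12, -5), Rational(1, 2))), -1)), Mul(-353, Pow(202, -1))) = Add(Mul(g, Pow(Add(-5, Pow(-18, Rational(1, 2))), -1)), Mul(-353, Rational(1, 202))) = Add(Mul(g, Pow(Add(-5, Mul(3, I, Pow(2, Rational(1, 2)))), -1)), Rational(-353, 202)) = Add(Rational(-353, 202), Mul(g, Pow(Add(-5, Mul(3, I, Pow(2, Rational(1, 2)))), -1))))
Mul(Add(330766, 460237), Pow(Add(-46947, Function('T')(-138, -375)), -1)) = Mul(Add(330766, 460237), Pow(Add(-46947, Add(Rational(-353, 202), Mul(Rational(-5, 43), -138), Mul(Rational(-3, 43), I, -138, Pow(2, Rational(1, 2))))), -1)) = Mul(791003, Pow(Add(-46947, Add(Rational(-353, 202), Rational(690, 43), Mul(Rational(414, 43), I, Pow(2, Rational(1, 2))))), -1)) = Mul(791003, Pow(Add(-46947, Add(Rational(124201, 8686), Mul(Rational(414, 43), I, Pow(2, Rational(1, 2))))), -1)) = Mul(791003, Pow(Add(Rational(-407657441, 8686), Mul(Rational(414, 43), I, Pow(2, Rational(1, 2)))), -1))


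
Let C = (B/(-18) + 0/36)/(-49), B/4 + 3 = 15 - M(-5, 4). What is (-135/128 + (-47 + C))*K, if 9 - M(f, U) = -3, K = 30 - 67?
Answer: 227587/128 ≈ 1778.0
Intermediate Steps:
K = -37
M(f, U) = 12 (M(f, U) = 9 - 1*(-3) = 9 + 3 = 12)
B = 0 (B = -12 + 4*(15 - 1*12) = -12 + 4*(15 - 12) = -12 + 4*3 = -12 + 12 = 0)
C = 0 (C = (0/(-18) + 0/36)/(-49) = (0*(-1/18) + 0*(1/36))*(-1/49) = (0 + 0)*(-1/49) = 0*(-1/49) = 0)
(-135/128 + (-47 + C))*K = (-135/128 + (-47 + 0))*(-37) = (-135*1/128 - 47)*(-37) = (-135/128 - 47)*(-37) = -6151/128*(-37) = 227587/128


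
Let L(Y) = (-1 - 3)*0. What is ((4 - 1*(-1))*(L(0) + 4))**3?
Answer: 8000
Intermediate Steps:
L(Y) = 0 (L(Y) = -4*0 = 0)
((4 - 1*(-1))*(L(0) + 4))**3 = ((4 - 1*(-1))*(0 + 4))**3 = ((4 + 1)*4)**3 = (5*4)**3 = 20**3 = 8000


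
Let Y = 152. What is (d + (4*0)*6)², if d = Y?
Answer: 23104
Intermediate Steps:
d = 152
(d + (4*0)*6)² = (152 + (4*0)*6)² = (152 + 0*6)² = (152 + 0)² = 152² = 23104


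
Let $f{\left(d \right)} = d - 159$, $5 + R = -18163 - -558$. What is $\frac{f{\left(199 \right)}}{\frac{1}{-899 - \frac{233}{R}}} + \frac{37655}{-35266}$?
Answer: $- \frac{2233272641503}{62103426} \approx -35961.0$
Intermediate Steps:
$R = -17610$ ($R = -5 - 17605 = -17610$)
$f{\left(d \right)} = -159 + d$
$\frac{f{\left(199 \right)}}{\frac{1}{-899 - \frac{233}{R}}} + \frac{37655}{-35266} = \frac{-159 + 199}{\frac{1}{-899 - \frac{233}{-17610}}} + \frac{37655}{-35266} = \frac{40}{\frac{1}{-899 - - \frac{233}{17610}}} + 37655 \left(- \frac{1}{35266}\right) = \frac{40}{\frac{1}{-899 + \frac{233}{17610}}} - \frac{37655}{35266} = \frac{40}{\frac{1}{- \frac{15831157}{17610}}} - \frac{37655}{35266} = \frac{40}{- \frac{17610}{15831157}} - \frac{37655}{35266} = 40 \left(- \frac{15831157}{17610}\right) - \frac{37655}{35266} = - \frac{63324628}{1761} - \frac{37655}{35266} = - \frac{2233272641503}{62103426}$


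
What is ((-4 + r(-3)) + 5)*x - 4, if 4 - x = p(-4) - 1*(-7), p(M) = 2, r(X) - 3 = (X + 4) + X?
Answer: -14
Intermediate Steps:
r(X) = 7 + 2*X (r(X) = 3 + ((X + 4) + X) = 3 + ((4 + X) + X) = 3 + (4 + 2*X) = 7 + 2*X)
x = -5 (x = 4 - (2 - 1*(-7)) = 4 - (2 + 7) = 4 - 1*9 = 4 - 9 = -5)
((-4 + r(-3)) + 5)*x - 4 = ((-4 + (7 + 2*(-3))) + 5)*(-5) - 4 = ((-4 + (7 - 6)) + 5)*(-5) - 4 = ((-4 + 1) + 5)*(-5) - 4 = (-3 + 5)*(-5) - 4 = 2*(-5) - 4 = -10 - 4 = -14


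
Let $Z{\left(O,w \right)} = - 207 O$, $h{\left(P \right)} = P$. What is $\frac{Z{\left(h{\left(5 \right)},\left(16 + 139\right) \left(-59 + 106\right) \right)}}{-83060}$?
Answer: $\frac{207}{16612} \approx 0.012461$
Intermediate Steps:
$\frac{Z{\left(h{\left(5 \right)},\left(16 + 139\right) \left(-59 + 106\right) \right)}}{-83060} = \frac{\left(-207\right) 5}{-83060} = \left(-1035\right) \left(- \frac{1}{83060}\right) = \frac{207}{16612}$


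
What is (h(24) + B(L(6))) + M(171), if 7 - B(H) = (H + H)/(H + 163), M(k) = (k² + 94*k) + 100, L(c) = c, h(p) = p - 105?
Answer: 7662617/169 ≈ 45341.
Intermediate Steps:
h(p) = -105 + p
M(k) = 100 + k² + 94*k
B(H) = 7 - 2*H/(163 + H) (B(H) = 7 - (H + H)/(H + 163) = 7 - 2*H/(163 + H))
(h(24) + B(L(6))) + M(171) = ((-105 + 24) + (1141 + 5*6)/(163 + 6)) + (100 + 171² + 94*171) = (-81 + (1141 + 30)/169) + (100 + 29241 + 16074) = (-81 + (1/169)*1171) + 45415 = (-81 + 1171/169) + 45415 = -12518/169 + 45415 = 7662617/169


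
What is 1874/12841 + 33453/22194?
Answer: 5816809/3518434 ≈ 1.6532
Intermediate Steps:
1874/12841 + 33453/22194 = 1874*(1/12841) + 33453*(1/22194) = 1874/12841 + 413/274 = 5816809/3518434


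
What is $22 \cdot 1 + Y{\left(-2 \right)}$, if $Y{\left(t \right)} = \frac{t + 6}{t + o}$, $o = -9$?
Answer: $\frac{238}{11} \approx 21.636$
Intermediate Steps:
$Y{\left(t \right)} = \frac{6 + t}{-9 + t}$ ($Y{\left(t \right)} = \frac{t + 6}{t - 9} = \frac{6 + t}{-9 + t}$)
$22 \cdot 1 + Y{\left(-2 \right)} = 22 \cdot 1 + \frac{6 - 2}{-9 - 2} = 22 + \frac{1}{-11} \cdot 4 = 22 - \frac{4}{11} = \frac{238}{11}$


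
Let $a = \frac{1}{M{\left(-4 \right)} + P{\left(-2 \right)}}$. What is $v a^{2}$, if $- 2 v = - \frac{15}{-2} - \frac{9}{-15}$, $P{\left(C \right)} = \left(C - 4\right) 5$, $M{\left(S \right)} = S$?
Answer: $- \frac{81}{23120} \approx -0.0035035$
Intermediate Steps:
$P{\left(C \right)} = -20 + 5 C$ ($P{\left(C \right)} = \left(-4 + C\right) 5 = -20 + 5 C$)
$a = - \frac{1}{34}$ ($a = \frac{1}{-4 + \left(-20 + 5 \left(-2\right)\right)} = \frac{1}{-4 - 30} = \frac{1}{-34} = - \frac{1}{34} \approx -0.029412$)
$v = - \frac{81}{20}$ ($v = - \frac{- \frac{15}{-2} - \frac{9}{-15}}{2} = - \frac{\left(-15\right) \left(- \frac{1}{2}\right) - - \frac{3}{5}}{2} = - \frac{\frac{15}{2} + \frac{3}{5}}{2} = \left(- \frac{1}{2}\right) \frac{81}{10} = - \frac{81}{20} \approx -4.05$)
$v a^{2} = - \frac{81 \left(- \frac{1}{34}\right)^{2}}{20} = \left(- \frac{81}{20}\right) \frac{1}{1156} = - \frac{81}{23120}$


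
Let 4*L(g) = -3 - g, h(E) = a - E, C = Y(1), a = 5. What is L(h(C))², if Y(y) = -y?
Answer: 81/16 ≈ 5.0625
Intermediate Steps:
C = -1 (C = -1*1 = -1)
h(E) = 5 - E
L(g) = -¾ - g/4 (L(g) = (-3 - g)/4 = -¾ - g/4)
L(h(C))² = (-¾ - (5 - 1*(-1))/4)² = (-¾ - (5 + 1)/4)² = (-¾ - ¼*6)² = (-¾ - 3/2)² = (-9/4)² = 81/16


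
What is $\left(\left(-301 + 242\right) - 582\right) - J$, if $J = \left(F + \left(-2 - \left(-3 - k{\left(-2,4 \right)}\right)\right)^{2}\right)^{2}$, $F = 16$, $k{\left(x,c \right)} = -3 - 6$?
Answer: $-7041$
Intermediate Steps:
$k{\left(x,c \right)} = -9$ ($k{\left(x,c \right)} = -3 - 6 = -9$)
$J = 6400$ ($J = \left(16 + \left(-2 + \left(\left(-9 + 5\right) - 2\right)\right)^{2}\right)^{2} = \left(16 + \left(-2 - 6\right)^{2}\right)^{2} = \left(16 + \left(-8\right)^{2}\right)^{2} = \left(16 + 64\right)^{2} = 80^{2} = 6400$)
$\left(\left(-301 + 242\right) - 582\right) - J = \left(\left(-301 + 242\right) - 582\right) - 6400 = \left(-59 - 582\right) - 6400 = -641 - 6400 = -7041$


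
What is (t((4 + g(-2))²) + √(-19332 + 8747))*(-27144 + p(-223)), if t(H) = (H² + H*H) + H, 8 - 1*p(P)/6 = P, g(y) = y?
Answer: -927288 - 25758*I*√10585 ≈ -9.2729e+5 - 2.6501e+6*I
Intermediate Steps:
p(P) = 48 - 6*P
t(H) = H + 2*H² (t(H) = (H² + H²) + H = 2*H² + H = H + 2*H²)
(t((4 + g(-2))²) + √(-19332 + 8747))*(-27144 + p(-223)) = ((4 - 2)²*(1 + 2*(4 - 2)²) + √(-19332 + 8747))*(-27144 + (48 - 6*(-223))) = (2²*(1 + 2*2²) + √(-10585))*(-27144 + (48 + 1338)) = (4*(1 + 2*4) + I*√10585)*(-27144 + 1386) = (4*(1 + 8) + I*√10585)*(-25758) = (4*9 + I*√10585)*(-25758) = (36 + I*√10585)*(-25758) = -927288 - 25758*I*√10585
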